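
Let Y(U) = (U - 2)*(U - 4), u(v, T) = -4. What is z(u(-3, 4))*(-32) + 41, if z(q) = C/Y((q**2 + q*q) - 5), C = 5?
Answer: 4683/115 ≈ 40.722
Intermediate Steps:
Y(U) = (-4 + U)*(-2 + U) (Y(U) = (-2 + U)*(-4 + U) = (-4 + U)*(-2 + U))
z(q) = 5/(38 + (-5 + 2*q**2)**2 - 12*q**2) (z(q) = 5/(8 + ((q**2 + q*q) - 5)**2 - 6*((q**2 + q*q) - 5)) = 5/(8 + ((q**2 + q**2) - 5)**2 - 6*((q**2 + q**2) - 5)) = 5/(8 + (2*q**2 - 5)**2 - 6*(2*q**2 - 5)) = 5/(8 + (-5 + 2*q**2)**2 - 6*(-5 + 2*q**2)) = 5/(8 + (-5 + 2*q**2)**2 + (30 - 12*q**2)) = 5/(38 + (-5 + 2*q**2)**2 - 12*q**2))
z(u(-3, 4))*(-32) + 41 = (5/(63 - 32*(-4)**2 + 4*(-4)**4))*(-32) + 41 = (5/(63 - 32*16 + 4*256))*(-32) + 41 = (5/(63 - 512 + 1024))*(-32) + 41 = (5/575)*(-32) + 41 = (5*(1/575))*(-32) + 41 = (1/115)*(-32) + 41 = -32/115 + 41 = 4683/115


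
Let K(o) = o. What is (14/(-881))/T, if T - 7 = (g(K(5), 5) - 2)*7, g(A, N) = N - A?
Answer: 2/881 ≈ 0.0022701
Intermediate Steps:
T = -7 (T = 7 + ((5 - 1*5) - 2)*7 = 7 + ((5 - 5) - 2)*7 = 7 + (0 - 2)*7 = 7 - 2*7 = 7 - 14 = -7)
(14/(-881))/T = (14/(-881))/(-7) = (14*(-1/881))*(-1/7) = -14/881*(-1/7) = 2/881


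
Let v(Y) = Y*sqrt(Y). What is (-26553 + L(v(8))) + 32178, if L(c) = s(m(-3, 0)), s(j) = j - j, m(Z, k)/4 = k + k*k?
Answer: 5625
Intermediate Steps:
m(Z, k) = 4*k + 4*k**2 (m(Z, k) = 4*(k + k*k) = 4*(k + k**2) = 4*k + 4*k**2)
v(Y) = Y**(3/2)
s(j) = 0
L(c) = 0
(-26553 + L(v(8))) + 32178 = (-26553 + 0) + 32178 = -26553 + 32178 = 5625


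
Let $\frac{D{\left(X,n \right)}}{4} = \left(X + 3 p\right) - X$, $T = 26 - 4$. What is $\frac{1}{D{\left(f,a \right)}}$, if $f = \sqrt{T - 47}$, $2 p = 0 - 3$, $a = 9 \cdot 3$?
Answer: $- \frac{1}{18} \approx -0.055556$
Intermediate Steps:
$a = 27$
$p = - \frac{3}{2}$ ($p = \frac{0 - 3}{2} = \frac{1}{2} \left(-3\right) = - \frac{3}{2} \approx -1.5$)
$T = 22$
$f = 5 i$ ($f = \sqrt{22 - 47} = \sqrt{-25} = 5 i \approx 5.0 i$)
$D{\left(X,n \right)} = -18$ ($D{\left(X,n \right)} = 4 \left(\left(X + 3 \left(- \frac{3}{2}\right)\right) - X\right) = 4 \left(\left(X - \frac{9}{2}\right) - X\right) = 4 \left(\left(- \frac{9}{2} + X\right) - X\right) = 4 \left(- \frac{9}{2}\right) = -18$)
$\frac{1}{D{\left(f,a \right)}} = \frac{1}{-18} = - \frac{1}{18}$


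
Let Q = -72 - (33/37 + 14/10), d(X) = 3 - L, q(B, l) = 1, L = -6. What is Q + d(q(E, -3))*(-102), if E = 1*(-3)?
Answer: -183574/185 ≈ -992.29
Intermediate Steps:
E = -3
d(X) = 9 (d(X) = 3 - 1*(-6) = 3 + 6 = 9)
Q = -13744/185 (Q = -72 - (33*(1/37) + 14*(⅒)) = -72 - (33/37 + 7/5) = -72 - 1*424/185 = -72 - 424/185 = -13744/185 ≈ -74.292)
Q + d(q(E, -3))*(-102) = -13744/185 + 9*(-102) = -13744/185 - 918 = -183574/185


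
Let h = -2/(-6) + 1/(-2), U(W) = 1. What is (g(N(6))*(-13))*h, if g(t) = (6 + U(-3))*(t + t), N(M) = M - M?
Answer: 0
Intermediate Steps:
N(M) = 0
g(t) = 14*t (g(t) = (6 + 1)*(t + t) = 7*(2*t) = 14*t)
h = -⅙ (h = -2*(-⅙) + 1*(-½) = ⅓ - ½ = -⅙ ≈ -0.16667)
(g(N(6))*(-13))*h = ((14*0)*(-13))*(-⅙) = (0*(-13))*(-⅙) = 0*(-⅙) = 0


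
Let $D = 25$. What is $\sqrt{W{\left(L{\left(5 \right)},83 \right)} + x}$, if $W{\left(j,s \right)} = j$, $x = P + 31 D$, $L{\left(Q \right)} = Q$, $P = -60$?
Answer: $12 \sqrt{5} \approx 26.833$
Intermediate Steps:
$x = 715$ ($x = -60 + 31 \cdot 25 = -60 + 775 = 715$)
$\sqrt{W{\left(L{\left(5 \right)},83 \right)} + x} = \sqrt{5 + 715} = \sqrt{720} = 12 \sqrt{5}$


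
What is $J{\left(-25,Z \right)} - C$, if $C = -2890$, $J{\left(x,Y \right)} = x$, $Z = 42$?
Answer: $2865$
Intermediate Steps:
$J{\left(-25,Z \right)} - C = -25 - -2890 = -25 + 2890 = 2865$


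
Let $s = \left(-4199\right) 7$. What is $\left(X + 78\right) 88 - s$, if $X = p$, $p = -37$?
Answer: $33001$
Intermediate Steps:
$X = -37$
$s = -29393$
$\left(X + 78\right) 88 - s = \left(-37 + 78\right) 88 - -29393 = 41 \cdot 88 + 29393 = 3608 + 29393 = 33001$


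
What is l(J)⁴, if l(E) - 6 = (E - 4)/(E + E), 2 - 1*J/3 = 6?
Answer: 160000/81 ≈ 1975.3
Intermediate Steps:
J = -12 (J = 6 - 3*6 = 6 - 18 = -12)
l(E) = 6 + (-4 + E)/(2*E) (l(E) = 6 + (E - 4)/(E + E) = 6 + (-4 + E)/((2*E)) = 6 + (-4 + E)*(1/(2*E)) = 6 + (-4 + E)/(2*E))
l(J)⁴ = (13/2 - 2/(-12))⁴ = (13/2 - 2*(-1/12))⁴ = (13/2 + ⅙)⁴ = (20/3)⁴ = 160000/81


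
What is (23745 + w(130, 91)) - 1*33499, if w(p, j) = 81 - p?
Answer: -9803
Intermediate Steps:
(23745 + w(130, 91)) - 1*33499 = (23745 + (81 - 1*130)) - 1*33499 = (23745 + (81 - 130)) - 33499 = (23745 - 49) - 33499 = 23696 - 33499 = -9803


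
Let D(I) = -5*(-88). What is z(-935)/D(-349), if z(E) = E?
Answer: -17/8 ≈ -2.1250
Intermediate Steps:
D(I) = 440
z(-935)/D(-349) = -935/440 = -935*1/440 = -17/8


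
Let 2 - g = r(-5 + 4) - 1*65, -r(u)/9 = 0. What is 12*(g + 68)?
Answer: 1620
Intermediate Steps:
r(u) = 0 (r(u) = -9*0 = 0)
g = 67 (g = 2 - (0 - 1*65) = 2 - (0 - 65) = 2 - 1*(-65) = 2 + 65 = 67)
12*(g + 68) = 12*(67 + 68) = 12*135 = 1620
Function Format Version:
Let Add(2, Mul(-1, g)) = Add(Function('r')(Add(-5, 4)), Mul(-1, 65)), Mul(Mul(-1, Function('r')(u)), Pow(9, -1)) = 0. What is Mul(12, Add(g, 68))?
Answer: 1620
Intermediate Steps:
Function('r')(u) = 0 (Function('r')(u) = Mul(-9, 0) = 0)
g = 67 (g = Add(2, Mul(-1, Add(0, Mul(-1, 65)))) = Add(2, Mul(-1, Add(0, -65))) = Add(2, Mul(-1, -65)) = Add(2, 65) = 67)
Mul(12, Add(g, 68)) = Mul(12, Add(67, 68)) = Mul(12, 135) = 1620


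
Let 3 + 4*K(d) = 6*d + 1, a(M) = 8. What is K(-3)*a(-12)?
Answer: -40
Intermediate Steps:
K(d) = -½ + 3*d/2 (K(d) = -¾ + (6*d + 1)/4 = -¾ + (1 + 6*d)/4 = -¾ + (¼ + 3*d/2) = -½ + 3*d/2)
K(-3)*a(-12) = (-½ + (3/2)*(-3))*8 = (-½ - 9/2)*8 = -5*8 = -40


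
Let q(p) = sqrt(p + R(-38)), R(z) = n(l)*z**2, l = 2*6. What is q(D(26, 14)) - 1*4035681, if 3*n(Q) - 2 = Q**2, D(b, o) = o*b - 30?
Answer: -4035681 + sqrt(635478)/3 ≈ -4.0354e+6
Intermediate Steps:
D(b, o) = -30 + b*o (D(b, o) = b*o - 30 = -30 + b*o)
l = 12
n(Q) = 2/3 + Q**2/3
R(z) = 146*z**2/3 (R(z) = (2/3 + (1/3)*12**2)*z**2 = (2/3 + (1/3)*144)*z**2 = (2/3 + 48)*z**2 = 146*z**2/3)
q(p) = sqrt(210824/3 + p) (q(p) = sqrt(p + (146/3)*(-38)**2) = sqrt(p + (146/3)*1444) = sqrt(p + 210824/3) = sqrt(210824/3 + p))
q(D(26, 14)) - 1*4035681 = sqrt(632472 + 9*(-30 + 26*14))/3 - 1*4035681 = sqrt(632472 + 9*(-30 + 364))/3 - 4035681 = sqrt(632472 + 9*334)/3 - 4035681 = sqrt(632472 + 3006)/3 - 4035681 = sqrt(635478)/3 - 4035681 = -4035681 + sqrt(635478)/3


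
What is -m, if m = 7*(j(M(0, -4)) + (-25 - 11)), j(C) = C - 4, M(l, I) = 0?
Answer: 280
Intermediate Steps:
j(C) = -4 + C
m = -280 (m = 7*((-4 + 0) + (-25 - 11)) = 7*(-4 - 36) = 7*(-40) = -280)
-m = -1*(-280) = 280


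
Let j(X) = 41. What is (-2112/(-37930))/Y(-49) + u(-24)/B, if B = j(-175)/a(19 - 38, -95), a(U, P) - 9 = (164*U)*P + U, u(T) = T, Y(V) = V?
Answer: -6601863711696/38100685 ≈ -1.7327e+5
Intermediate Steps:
a(U, P) = 9 + U + 164*P*U (a(U, P) = 9 + ((164*U)*P + U) = 9 + (164*P*U + U) = 9 + (U + 164*P*U) = 9 + U + 164*P*U)
B = 41/296010 (B = 41/(9 + (19 - 38) + 164*(-95)*(19 - 38)) = 41/(9 - 19 + 164*(-95)*(-19)) = 41/(9 - 19 + 296020) = 41/296010 ≈ 0.00013851)
(-2112/(-37930))/Y(-49) + u(-24)/B = -2112/(-37930)/(-49) - 24/41/296010 = -2112*(-1/37930)*(-1/49) - 24*296010/41 = (1056/18965)*(-1/49) - 7104240/41 = -1056/929285 - 7104240/41 = -6601863711696/38100685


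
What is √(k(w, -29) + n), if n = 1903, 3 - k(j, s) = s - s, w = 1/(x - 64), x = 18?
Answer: √1906 ≈ 43.658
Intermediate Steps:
w = -1/46 (w = 1/(18 - 64) = 1/(-46) = -1/46 ≈ -0.021739)
k(j, s) = 3 (k(j, s) = 3 - (s - s) = 3 - 1*0 = 3 + 0 = 3)
√(k(w, -29) + n) = √(3 + 1903) = √1906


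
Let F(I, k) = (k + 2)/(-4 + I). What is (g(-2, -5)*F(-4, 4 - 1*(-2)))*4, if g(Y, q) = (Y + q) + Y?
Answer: 36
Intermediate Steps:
g(Y, q) = q + 2*Y
F(I, k) = (2 + k)/(-4 + I)
(g(-2, -5)*F(-4, 4 - 1*(-2)))*4 = ((-5 + 2*(-2))*((2 + (4 - 1*(-2)))/(-4 - 4)))*4 = ((-5 - 4)*((2 + (4 + 2))/(-8)))*4 = -(-9)*(2 + 6)/8*4 = -(-9)*8/8*4 = -9*(-1)*4 = 9*4 = 36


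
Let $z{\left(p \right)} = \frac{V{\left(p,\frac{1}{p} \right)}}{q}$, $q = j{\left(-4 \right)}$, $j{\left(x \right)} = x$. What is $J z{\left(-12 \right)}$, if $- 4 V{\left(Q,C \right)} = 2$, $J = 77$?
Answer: $\frac{77}{8} \approx 9.625$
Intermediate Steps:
$q = -4$
$V{\left(Q,C \right)} = - \frac{1}{2}$ ($V{\left(Q,C \right)} = \left(- \frac{1}{4}\right) 2 = - \frac{1}{2}$)
$z{\left(p \right)} = \frac{1}{8}$ ($z{\left(p \right)} = - \frac{1}{2 \left(-4\right)} = \left(- \frac{1}{2}\right) \left(- \frac{1}{4}\right) = \frac{1}{8}$)
$J z{\left(-12 \right)} = 77 \cdot \frac{1}{8} = \frac{77}{8}$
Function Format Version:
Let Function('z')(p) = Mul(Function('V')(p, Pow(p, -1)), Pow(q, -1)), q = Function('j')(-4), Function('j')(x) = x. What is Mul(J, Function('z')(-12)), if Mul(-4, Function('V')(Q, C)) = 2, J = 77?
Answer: Rational(77, 8) ≈ 9.6250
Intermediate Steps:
q = -4
Function('V')(Q, C) = Rational(-1, 2) (Function('V')(Q, C) = Mul(Rational(-1, 4), 2) = Rational(-1, 2))
Function('z')(p) = Rational(1, 8) (Function('z')(p) = Mul(Rational(-1, 2), Pow(-4, -1)) = Mul(Rational(-1, 2), Rational(-1, 4)) = Rational(1, 8))
Mul(J, Function('z')(-12)) = Mul(77, Rational(1, 8)) = Rational(77, 8)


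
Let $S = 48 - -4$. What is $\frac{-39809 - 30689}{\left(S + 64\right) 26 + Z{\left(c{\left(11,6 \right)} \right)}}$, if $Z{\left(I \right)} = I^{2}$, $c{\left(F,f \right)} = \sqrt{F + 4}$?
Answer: $- \frac{70498}{3031} \approx -23.259$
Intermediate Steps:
$c{\left(F,f \right)} = \sqrt{4 + F}$
$S = 52$ ($S = 48 + 4 = 52$)
$\frac{-39809 - 30689}{\left(S + 64\right) 26 + Z{\left(c{\left(11,6 \right)} \right)}} = \frac{-39809 - 30689}{\left(52 + 64\right) 26 + \left(\sqrt{4 + 11}\right)^{2}} = - \frac{70498}{116 \cdot 26 + \left(\sqrt{15}\right)^{2}} = - \frac{70498}{3016 + 15} = - \frac{70498}{3031}$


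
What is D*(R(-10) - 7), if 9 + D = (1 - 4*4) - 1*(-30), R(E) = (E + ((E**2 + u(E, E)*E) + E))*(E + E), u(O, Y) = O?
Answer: -21642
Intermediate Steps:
R(E) = 2*E*(2*E + 2*E**2) (R(E) = (E + ((E**2 + E*E) + E))*(E + E) = (E + ((E**2 + E**2) + E))*(2*E) = (E + (2*E**2 + E))*(2*E) = (E + (E + 2*E**2))*(2*E) = (2*E + 2*E**2)*(2*E) = 2*E*(2*E + 2*E**2))
D = 6 (D = -9 + ((1 - 4*4) - 1*(-30)) = -9 + ((1 - 16) + 30) = -9 + (-15 + 30) = -9 + 15 = 6)
D*(R(-10) - 7) = 6*(4*(-10)**2*(1 - 10) - 7) = 6*(4*100*(-9) - 7) = 6*(-3600 - 7) = 6*(-3607) = -21642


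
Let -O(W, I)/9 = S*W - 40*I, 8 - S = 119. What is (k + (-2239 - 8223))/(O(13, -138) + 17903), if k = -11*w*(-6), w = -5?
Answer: 5396/9395 ≈ 0.57435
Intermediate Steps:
S = -111 (S = 8 - 1*119 = 8 - 119 = -111)
O(W, I) = 360*I + 999*W (O(W, I) = -9*(-111*W - 40*I) = 360*I + 999*W)
k = -330 (k = -11*(-5)*(-6) = 55*(-6) = -330)
(k + (-2239 - 8223))/(O(13, -138) + 17903) = (-330 + (-2239 - 8223))/((360*(-138) + 999*13) + 17903) = (-330 - 10462)/((-49680 + 12987) + 17903) = -10792/(-36693 + 17903) = -10792/(-18790) = -10792*(-1/18790) = 5396/9395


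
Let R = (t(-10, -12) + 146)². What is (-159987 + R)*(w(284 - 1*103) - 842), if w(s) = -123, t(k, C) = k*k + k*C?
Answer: 25119915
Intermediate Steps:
t(k, C) = k² + C*k
R = 133956 (R = (-10*(-12 - 10) + 146)² = (-10*(-22) + 146)² = (220 + 146)² = 366² = 133956)
(-159987 + R)*(w(284 - 1*103) - 842) = (-159987 + 133956)*(-123 - 842) = -26031*(-965) = 25119915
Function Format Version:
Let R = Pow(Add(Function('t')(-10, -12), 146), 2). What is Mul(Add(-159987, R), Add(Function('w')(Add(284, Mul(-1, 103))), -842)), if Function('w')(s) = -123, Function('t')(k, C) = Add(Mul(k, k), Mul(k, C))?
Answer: 25119915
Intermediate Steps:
Function('t')(k, C) = Add(Pow(k, 2), Mul(C, k))
R = 133956 (R = Pow(Add(Mul(-10, Add(-12, -10)), 146), 2) = Pow(Add(Mul(-10, -22), 146), 2) = Pow(Add(220, 146), 2) = Pow(366, 2) = 133956)
Mul(Add(-159987, R), Add(Function('w')(Add(284, Mul(-1, 103))), -842)) = Mul(Add(-159987, 133956), Add(-123, -842)) = Mul(-26031, -965) = 25119915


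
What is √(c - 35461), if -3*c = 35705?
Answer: 2*I*√106566/3 ≈ 217.63*I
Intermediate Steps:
c = -35705/3 (c = -⅓*35705 = -35705/3 ≈ -11902.)
√(c - 35461) = √(-35705/3 - 35461) = √(-142088/3) = 2*I*√106566/3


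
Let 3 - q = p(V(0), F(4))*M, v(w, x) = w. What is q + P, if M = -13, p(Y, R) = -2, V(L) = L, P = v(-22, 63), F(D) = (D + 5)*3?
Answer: -45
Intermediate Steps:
F(D) = 15 + 3*D (F(D) = (5 + D)*3 = 15 + 3*D)
P = -22
q = -23 (q = 3 - (-2)*(-13) = 3 - 1*26 = 3 - 26 = -23)
q + P = -23 - 22 = -45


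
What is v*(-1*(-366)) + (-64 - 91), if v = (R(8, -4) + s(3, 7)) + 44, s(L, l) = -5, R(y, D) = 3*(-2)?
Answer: 11923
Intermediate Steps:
R(y, D) = -6
v = 33 (v = (-6 - 5) + 44 = -11 + 44 = 33)
v*(-1*(-366)) + (-64 - 91) = 33*(-1*(-366)) + (-64 - 91) = 33*366 - 155 = 12078 - 155 = 11923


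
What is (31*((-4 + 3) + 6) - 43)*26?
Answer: 2912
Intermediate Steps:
(31*((-4 + 3) + 6) - 43)*26 = (31*(-1 + 6) - 43)*26 = (31*5 - 43)*26 = (155 - 43)*26 = 112*26 = 2912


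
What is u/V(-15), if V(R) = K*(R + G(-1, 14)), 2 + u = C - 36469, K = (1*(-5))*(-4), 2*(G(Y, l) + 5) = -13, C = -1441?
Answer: 18956/265 ≈ 71.532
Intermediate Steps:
G(Y, l) = -23/2 (G(Y, l) = -5 + (½)*(-13) = -5 - 13/2 = -23/2)
K = 20 (K = -5*(-4) = 20)
u = -37912 (u = -2 + (-1441 - 36469) = -2 - 37910 = -37912)
V(R) = -230 + 20*R (V(R) = 20*(R - 23/2) = 20*(-23/2 + R) = -230 + 20*R)
u/V(-15) = -37912/(-230 + 20*(-15)) = -37912/(-230 - 300) = -37912/(-530) = -37912*(-1/530) = 18956/265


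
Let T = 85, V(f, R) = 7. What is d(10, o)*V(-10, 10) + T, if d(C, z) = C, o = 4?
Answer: 155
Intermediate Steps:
d(10, o)*V(-10, 10) + T = 10*7 + 85 = 70 + 85 = 155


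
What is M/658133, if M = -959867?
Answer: -959867/658133 ≈ -1.4585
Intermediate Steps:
M/658133 = -959867/658133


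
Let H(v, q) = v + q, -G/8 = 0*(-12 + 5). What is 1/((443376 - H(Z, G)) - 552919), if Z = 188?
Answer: -1/109731 ≈ -9.1132e-6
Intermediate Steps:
G = 0 (G = -0*(-12 + 5) = -0*(-7) = -8*0 = 0)
H(v, q) = q + v
1/((443376 - H(Z, G)) - 552919) = 1/((443376 - (0 + 188)) - 552919) = 1/((443376 - 1*188) - 552919) = 1/((443376 - 188) - 552919) = 1/(443188 - 552919) = 1/(-109731) = -1/109731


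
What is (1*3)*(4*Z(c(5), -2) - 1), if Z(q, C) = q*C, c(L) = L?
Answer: -123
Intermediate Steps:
Z(q, C) = C*q
(1*3)*(4*Z(c(5), -2) - 1) = (1*3)*(4*(-2*5) - 1) = 3*(4*(-10) - 1) = 3*(-40 - 1) = 3*(-41) = -123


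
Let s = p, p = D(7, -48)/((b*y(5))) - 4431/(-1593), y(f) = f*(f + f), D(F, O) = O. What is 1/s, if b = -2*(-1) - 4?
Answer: 13275/43297 ≈ 0.30660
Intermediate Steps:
b = -2 (b = 2 - 4 = -2)
y(f) = 2*f² (y(f) = f*(2*f) = 2*f²)
p = 43297/13275 (p = -48/((-4*5²)) - 4431/(-1593) = -48/((-4*25)) - 4431*(-1/1593) = -48/((-2*50)) + 1477/531 = -48/(-100) + 1477/531 = -48*(-1/100) + 1477/531 = 12/25 + 1477/531 = 43297/13275 ≈ 3.2615)
s = 43297/13275 ≈ 3.2615
1/s = 1/(43297/13275) = 13275/43297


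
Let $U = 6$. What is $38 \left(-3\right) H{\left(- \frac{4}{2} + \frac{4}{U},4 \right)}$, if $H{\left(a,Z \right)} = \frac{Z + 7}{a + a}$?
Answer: $\frac{1881}{4} \approx 470.25$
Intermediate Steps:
$H{\left(a,Z \right)} = \frac{7 + Z}{2 a}$
$38 \left(-3\right) H{\left(- \frac{4}{2} + \frac{4}{U},4 \right)} = 38 \left(-3\right) \frac{7 + 4}{2 \left(- \frac{4}{2} + \frac{4}{6}\right)} = - 114 \cdot \frac{1}{2} \frac{1}{\left(-4\right) \frac{1}{2} + 4 \cdot \frac{1}{6}} \cdot 11 = - 114 \cdot \frac{1}{2} \frac{1}{-2 + \frac{2}{3}} \cdot 11 = - 114 \cdot \frac{1}{2} \frac{1}{- \frac{4}{3}} \cdot 11 = - 114 \cdot \frac{1}{2} \left(- \frac{3}{4}\right) 11 = \left(-114\right) \left(- \frac{33}{8}\right) = \frac{1881}{4}$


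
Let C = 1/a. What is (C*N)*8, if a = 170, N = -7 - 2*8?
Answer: -92/85 ≈ -1.0824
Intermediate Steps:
N = -23 (N = -7 - 16 = -23)
C = 1/170 ≈ 0.0058824
(C*N)*8 = ((1/170)*(-23))*8 = -23/170*8 = -92/85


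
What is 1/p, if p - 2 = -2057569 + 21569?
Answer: -1/2035998 ≈ -4.9116e-7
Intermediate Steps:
p = -2035998 (p = 2 + (-2057569 + 21569) = 2 - 2036000 = -2035998)
1/p = 1/(-2035998) = -1/2035998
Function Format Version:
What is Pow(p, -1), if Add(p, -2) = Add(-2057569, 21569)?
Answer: Rational(-1, 2035998) ≈ -4.9116e-7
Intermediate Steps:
p = -2035998 (p = Add(2, Add(-2057569, 21569)) = Add(2, -2036000) = -2035998)
Pow(p, -1) = Pow(-2035998, -1) = Rational(-1, 2035998)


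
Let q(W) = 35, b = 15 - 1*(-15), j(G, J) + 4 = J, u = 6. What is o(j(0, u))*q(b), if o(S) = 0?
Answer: 0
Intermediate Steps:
j(G, J) = -4 + J
b = 30 (b = 15 + 15 = 30)
o(j(0, u))*q(b) = 0*35 = 0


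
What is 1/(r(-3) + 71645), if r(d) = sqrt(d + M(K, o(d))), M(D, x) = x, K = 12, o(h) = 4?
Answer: 1/71646 ≈ 1.3958e-5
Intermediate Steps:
r(d) = sqrt(4 + d) (r(d) = sqrt(d + 4) = sqrt(4 + d))
1/(r(-3) + 71645) = 1/(sqrt(4 - 3) + 71645) = 1/(sqrt(1) + 71645) = 1/(1 + 71645) = 1/71646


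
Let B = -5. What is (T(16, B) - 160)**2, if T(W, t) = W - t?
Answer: 19321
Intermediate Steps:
(T(16, B) - 160)**2 = ((16 - 1*(-5)) - 160)**2 = ((16 + 5) - 160)**2 = (21 - 160)**2 = (-139)**2 = 19321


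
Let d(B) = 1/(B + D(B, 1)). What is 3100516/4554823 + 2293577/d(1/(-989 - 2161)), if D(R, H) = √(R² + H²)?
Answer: -1491010092353/2049670350 + 2293577*√9922501/3150 ≈ 2.2928e+6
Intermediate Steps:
D(R, H) = √(H² + R²)
d(B) = 1/(B + √(1 + B²)) (d(B) = 1/(B + √(1² + B²)) = 1/(B + √(1 + B²)))
3100516/4554823 + 2293577/d(1/(-989 - 2161)) = 3100516/4554823 + 2293577/(1/(1/(-989 - 2161) + √(1 + (1/(-989 - 2161))²))) = 3100516*(1/4554823) + 2293577/(1/(1/(-3150) + √(1 + (1/(-3150))²))) = 3100516/4554823 + 2293577/(1/(-1/3150 + √(1 + (-1/3150)²))) = 3100516/4554823 + 2293577/(1/(-1/3150 + √(1 + 1/9922500))) = 3100516/4554823 + 2293577/(1/(-1/3150 + √(9922501/9922500))) = 3100516/4554823 + 2293577/(1/(-1/3150 + √9922501/3150)) = 3100516/4554823 + 2293577*(-1/3150 + √9922501/3150) = 3100516/4554823 + (-2293577/3150 + 2293577*√9922501/3150) = -1491010092353/2049670350 + 2293577*√9922501/3150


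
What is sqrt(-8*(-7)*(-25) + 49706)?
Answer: sqrt(48306) ≈ 219.79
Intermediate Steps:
sqrt(-8*(-7)*(-25) + 49706) = sqrt(56*(-25) + 49706) = sqrt(-1400 + 49706) = sqrt(48306)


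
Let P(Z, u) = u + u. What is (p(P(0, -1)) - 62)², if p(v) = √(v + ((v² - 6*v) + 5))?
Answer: (62 - √19)² ≈ 3322.5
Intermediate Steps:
P(Z, u) = 2*u
p(v) = √(5 + v² - 5*v) (p(v) = √(v + (5 + v² - 6*v)) = √(5 + v² - 5*v))
(p(P(0, -1)) - 62)² = (√(5 + (2*(-1))² - 10*(-1)) - 62)² = (√(5 + (-2)² - 5*(-2)) - 62)² = (√(5 + 4 + 10) - 62)² = (√19 - 62)² = (-62 + √19)²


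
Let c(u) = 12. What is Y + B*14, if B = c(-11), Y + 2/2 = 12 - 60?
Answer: 119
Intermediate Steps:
Y = -49 (Y = -1 + (12 - 60) = -1 - 48 = -49)
B = 12
Y + B*14 = -49 + 12*14 = -49 + 168 = 119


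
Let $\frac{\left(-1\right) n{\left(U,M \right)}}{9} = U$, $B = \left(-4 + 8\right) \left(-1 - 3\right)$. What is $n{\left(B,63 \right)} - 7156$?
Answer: $-7012$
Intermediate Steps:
$B = -16$ ($B = 4 \left(-1 - 3\right) = 4 \left(-4\right) = -16$)
$n{\left(U,M \right)} = - 9 U$
$n{\left(B,63 \right)} - 7156 = \left(-9\right) \left(-16\right) - 7156 = 144 - 7156 = -7012$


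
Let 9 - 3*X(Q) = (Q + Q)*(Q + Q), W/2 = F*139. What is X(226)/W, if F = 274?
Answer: -204295/228516 ≈ -0.89401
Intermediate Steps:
W = 76172 (W = 2*(274*139) = 2*38086 = 76172)
X(Q) = 3 - 4*Q**2/3 (X(Q) = 3 - (Q + Q)*(Q + Q)/3 = 3 - 2*Q*2*Q/3 = 3 - 4*Q**2/3)
X(226)/W = (3 - 4/3*226**2)/76172 = (3 - 4/3*51076)*(1/76172) = (3 - 204304/3)*(1/76172) = -204295/3*1/76172 = -204295/228516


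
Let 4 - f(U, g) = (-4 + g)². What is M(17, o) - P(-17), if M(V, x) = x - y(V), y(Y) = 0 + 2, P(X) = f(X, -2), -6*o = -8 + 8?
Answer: 30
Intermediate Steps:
f(U, g) = 4 - (-4 + g)²
o = 0 (o = -(-8 + 8)/6 = -⅙*0 = 0)
P(X) = -32 (P(X) = 4 - (-4 - 2)² = 4 - 1*(-6)² = 4 - 1*36 = 4 - 36 = -32)
y(Y) = 2
M(V, x) = -2 + x (M(V, x) = x - 1*2 = x - 2 = -2 + x)
M(17, o) - P(-17) = (-2 + 0) - 1*(-32) = -2 + 32 = 30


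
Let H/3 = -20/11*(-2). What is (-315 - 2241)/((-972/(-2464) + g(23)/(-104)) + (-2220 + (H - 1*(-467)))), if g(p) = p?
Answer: 465192/317029 ≈ 1.4673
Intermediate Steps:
H = 120/11 (H = 3*(-20/11*(-2)) = 3*(40/11) = 120/11 ≈ 10.909)
(-315 - 2241)/((-972/(-2464) + g(23)/(-104)) + (-2220 + (H - 1*(-467)))) = (-315 - 2241)/((-972/(-2464) + 23/(-104)) + (-2220 + (120/11 - 1*(-467)))) = -2556/((-972*(-1/2464) + 23*(-1/104)) + (-2220 + (120/11 + 467))) = -2556/((243/616 - 23/104) + (-2220 + 5257/11)) = -2556/(347/2002 - 19163/11) = -2556/(-317029/182) = -2556*(-182/317029) = 465192/317029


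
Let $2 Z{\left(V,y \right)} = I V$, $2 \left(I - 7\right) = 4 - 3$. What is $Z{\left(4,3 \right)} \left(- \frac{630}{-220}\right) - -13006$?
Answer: $\frac{287077}{22} \approx 13049.0$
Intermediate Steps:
$I = \frac{15}{2}$ ($I = 7 + \frac{4 - 3}{2} = 7 + \frac{1}{2} \cdot 1 = 7 + \frac{1}{2} = \frac{15}{2} \approx 7.5$)
$Z{\left(V,y \right)} = \frac{15 V}{4}$ ($Z{\left(V,y \right)} = \frac{\frac{15}{2} V}{2} = \frac{15 V}{4}$)
$Z{\left(4,3 \right)} \left(- \frac{630}{-220}\right) - -13006 = \frac{15}{4} \cdot 4 \left(- \frac{630}{-220}\right) - -13006 = 15 \left(\left(-630\right) \left(- \frac{1}{220}\right)\right) + 13006 = 15 \cdot \frac{63}{22} + 13006 = \frac{945}{22} + 13006 = \frac{287077}{22}$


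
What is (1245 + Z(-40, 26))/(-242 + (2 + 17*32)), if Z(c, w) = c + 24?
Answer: 1229/304 ≈ 4.0428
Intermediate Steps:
Z(c, w) = 24 + c
(1245 + Z(-40, 26))/(-242 + (2 + 17*32)) = (1245 + (24 - 40))/(-242 + (2 + 17*32)) = (1245 - 16)/(-242 + (2 + 544)) = 1229/(-242 + 546) = 1229/304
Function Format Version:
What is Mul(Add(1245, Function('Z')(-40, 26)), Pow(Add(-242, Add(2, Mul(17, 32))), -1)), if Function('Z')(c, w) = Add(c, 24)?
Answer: Rational(1229, 304) ≈ 4.0428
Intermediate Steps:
Function('Z')(c, w) = Add(24, c)
Mul(Add(1245, Function('Z')(-40, 26)), Pow(Add(-242, Add(2, Mul(17, 32))), -1)) = Mul(Add(1245, Add(24, -40)), Pow(Add(-242, Add(2, Mul(17, 32))), -1)) = Mul(Add(1245, -16), Pow(Add(-242, Add(2, 544)), -1)) = Mul(1229, Pow(Add(-242, 546), -1)) = Mul(1229, Pow(304, -1)) = Mul(1229, Rational(1, 304)) = Rational(1229, 304)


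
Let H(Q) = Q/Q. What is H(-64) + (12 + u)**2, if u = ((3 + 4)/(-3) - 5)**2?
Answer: 350545/81 ≈ 4327.7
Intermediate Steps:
H(Q) = 1
u = 484/9 (u = (7*(-1/3) - 5)**2 = (-7/3 - 5)**2 = (-22/3)**2 = 484/9 ≈ 53.778)
H(-64) + (12 + u)**2 = 1 + (12 + 484/9)**2 = 1 + (592/9)**2 = 1 + 350464/81 = 350545/81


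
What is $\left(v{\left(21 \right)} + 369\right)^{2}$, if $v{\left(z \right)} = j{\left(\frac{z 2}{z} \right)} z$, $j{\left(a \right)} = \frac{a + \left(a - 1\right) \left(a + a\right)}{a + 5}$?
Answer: $149769$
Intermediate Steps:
$j{\left(a \right)} = \frac{a + 2 a \left(-1 + a\right)}{5 + a}$ ($j{\left(a \right)} = \frac{a + \left(-1 + a\right) 2 a}{5 + a} = \frac{a + 2 a \left(-1 + a\right)}{5 + a}$)
$v{\left(z \right)} = \frac{6 z}{7}$ ($v{\left(z \right)} = \frac{\frac{z 2}{z} \left(-1 + 2 \frac{z 2}{z}\right)}{5 + \frac{z 2}{z}} z = \frac{\frac{2 z}{z} \left(-1 + 2 \frac{2 z}{z}\right)}{5 + \frac{2 z}{z}} z = \frac{2 \left(-1 + 2 \cdot 2\right)}{5 + 2} z = \frac{2 \left(-1 + 4\right)}{7} z = 2 \cdot \frac{1}{7} \cdot 3 z = \frac{6 z}{7}$)
$\left(v{\left(21 \right)} + 369\right)^{2} = \left(\frac{6}{7} \cdot 21 + 369\right)^{2} = \left(18 + 369\right)^{2} = 387^{2} = 149769$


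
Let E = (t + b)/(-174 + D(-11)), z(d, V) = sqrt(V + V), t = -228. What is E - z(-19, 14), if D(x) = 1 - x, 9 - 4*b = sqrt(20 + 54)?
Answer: 301/216 - 2*sqrt(7) + sqrt(74)/648 ≈ -3.8847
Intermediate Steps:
b = 9/4 - sqrt(74)/4 (b = 9/4 - sqrt(20 + 54)/4 = 9/4 - sqrt(74)/4 ≈ 0.099419)
z(d, V) = sqrt(2)*sqrt(V) (z(d, V) = sqrt(2*V) = sqrt(2)*sqrt(V))
E = 301/216 + sqrt(74)/648 (E = (-228 + (9/4 - sqrt(74)/4))/(-174 + (1 - 1*(-11))) = (-903/4 - sqrt(74)/4)/(-174 + (1 + 11)) = (-903/4 - sqrt(74)/4)/(-174 + 12) = (-903/4 - sqrt(74)/4)/(-162) = (-903/4 - sqrt(74)/4)*(-1/162) = 301/216 + sqrt(74)/648 ≈ 1.4068)
E - z(-19, 14) = (301/216 + sqrt(74)/648) - sqrt(2)*sqrt(14) = (301/216 + sqrt(74)/648) - 2*sqrt(7) = 301/216 - 2*sqrt(7) + sqrt(74)/648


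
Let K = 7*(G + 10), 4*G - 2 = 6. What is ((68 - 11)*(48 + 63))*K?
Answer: 531468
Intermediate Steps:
G = 2 (G = 1/2 + (1/4)*6 = 1/2 + 3/2 = 2)
K = 84 (K = 7*(2 + 10) = 7*12 = 84)
((68 - 11)*(48 + 63))*K = ((68 - 11)*(48 + 63))*84 = (57*111)*84 = 6327*84 = 531468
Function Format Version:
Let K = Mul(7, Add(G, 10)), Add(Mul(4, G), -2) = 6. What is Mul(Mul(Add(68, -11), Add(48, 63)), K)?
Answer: 531468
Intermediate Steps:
G = 2 (G = Add(Rational(1, 2), Mul(Rational(1, 4), 6)) = Add(Rational(1, 2), Rational(3, 2)) = 2)
K = 84 (K = Mul(7, Add(2, 10)) = Mul(7, 12) = 84)
Mul(Mul(Add(68, -11), Add(48, 63)), K) = Mul(Mul(Add(68, -11), Add(48, 63)), 84) = Mul(Mul(57, 111), 84) = Mul(6327, 84) = 531468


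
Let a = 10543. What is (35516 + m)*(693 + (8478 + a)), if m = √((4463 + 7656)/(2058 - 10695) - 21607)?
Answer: 700162424 + 19714*I*√1611938666586/8637 ≈ 7.0016e+8 + 2.8979e+6*I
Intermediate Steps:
m = I*√1611938666586/8637 (m = √(12119/(-8637) - 21607) = √(12119*(-1/8637) - 21607) = √(-12119/8637 - 21607) = √(-186631778/8637) = I*√1611938666586/8637 ≈ 147.0*I)
(35516 + m)*(693 + (8478 + a)) = (35516 + I*√1611938666586/8637)*(693 + (8478 + 10543)) = (35516 + I*√1611938666586/8637)*(693 + 19021) = (35516 + I*√1611938666586/8637)*19714 = 700162424 + 19714*I*√1611938666586/8637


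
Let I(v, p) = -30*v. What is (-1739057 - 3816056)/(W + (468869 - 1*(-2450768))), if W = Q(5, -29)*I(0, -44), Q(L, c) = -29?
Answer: -5555113/2919637 ≈ -1.9027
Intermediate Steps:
W = 0 (W = -(-870)*0 = -29*0 = 0)
(-1739057 - 3816056)/(W + (468869 - 1*(-2450768))) = (-1739057 - 3816056)/(0 + (468869 - 1*(-2450768))) = -5555113/(0 + (468869 + 2450768)) = -5555113/(0 + 2919637) = -5555113/2919637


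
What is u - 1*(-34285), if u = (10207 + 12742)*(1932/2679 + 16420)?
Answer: 336547959601/893 ≈ 3.7687e+8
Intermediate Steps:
u = 336517343096/893 (u = 22949*(1932*(1/2679) + 16420) = 22949*(644/893 + 16420) = 22949*(14663704/893) = 336517343096/893 ≈ 3.7684e+8)
u - 1*(-34285) = 336517343096/893 - 1*(-34285) = 336517343096/893 + 34285 = 336547959601/893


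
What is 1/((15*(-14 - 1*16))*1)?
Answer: -1/450 ≈ -0.0022222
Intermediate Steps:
1/((15*(-14 - 1*16))*1) = 1/((15*(-14 - 16))*1) = 1/((15*(-30))*1) = 1/(-450*1) = 1/(-450) = -1/450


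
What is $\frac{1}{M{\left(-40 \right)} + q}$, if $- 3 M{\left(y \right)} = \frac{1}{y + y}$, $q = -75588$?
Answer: $- \frac{240}{18141119} \approx -1.323 \cdot 10^{-5}$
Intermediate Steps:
$M{\left(y \right)} = - \frac{1}{6 y}$ ($M{\left(y \right)} = - \frac{1}{3 \left(y + y\right)} = - \frac{1}{3 \cdot 2 y} = - \frac{\frac{1}{2} \frac{1}{y}}{3} = - \frac{1}{6 y}$)
$\frac{1}{M{\left(-40 \right)} + q} = \frac{1}{- \frac{1}{6 \left(-40\right)} - 75588} = \frac{1}{\left(- \frac{1}{6}\right) \left(- \frac{1}{40}\right) - 75588} = \frac{1}{\frac{1}{240} - 75588} = \frac{1}{- \frac{18141119}{240}} = - \frac{240}{18141119}$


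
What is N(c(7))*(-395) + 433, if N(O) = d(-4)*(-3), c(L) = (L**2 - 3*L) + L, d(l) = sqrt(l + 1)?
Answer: 433 + 1185*I*sqrt(3) ≈ 433.0 + 2052.5*I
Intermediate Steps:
d(l) = sqrt(1 + l)
c(L) = L**2 - 2*L
N(O) = -3*I*sqrt(3) (N(O) = sqrt(1 - 4)*(-3) = sqrt(-3)*(-3) = (I*sqrt(3))*(-3) = -3*I*sqrt(3))
N(c(7))*(-395) + 433 = -3*I*sqrt(3)*(-395) + 433 = 1185*I*sqrt(3) + 433 = 433 + 1185*I*sqrt(3)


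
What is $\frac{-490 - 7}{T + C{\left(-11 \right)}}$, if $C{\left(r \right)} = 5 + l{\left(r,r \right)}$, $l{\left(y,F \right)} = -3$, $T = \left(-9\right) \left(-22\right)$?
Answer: $- \frac{497}{200} \approx -2.485$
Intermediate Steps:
$T = 198$
$C{\left(r \right)} = 2$ ($C{\left(r \right)} = 5 - 3 = 2$)
$\frac{-490 - 7}{T + C{\left(-11 \right)}} = \frac{-490 - 7}{198 + 2} = - \frac{497}{200}$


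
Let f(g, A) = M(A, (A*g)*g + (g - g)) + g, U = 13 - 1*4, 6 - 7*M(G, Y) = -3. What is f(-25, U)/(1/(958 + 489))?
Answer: -240202/7 ≈ -34315.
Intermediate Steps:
M(G, Y) = 9/7 (M(G, Y) = 6/7 - ⅐*(-3) = 6/7 + 3/7 = 9/7)
U = 9 (U = 13 - 4 = 9)
f(g, A) = 9/7 + g
f(-25, U)/(1/(958 + 489)) = (9/7 - 25)/(1/(958 + 489)) = -166/(7*(1/1447)) = -166/(7*1/1447) = -166/7*1447 = -240202/7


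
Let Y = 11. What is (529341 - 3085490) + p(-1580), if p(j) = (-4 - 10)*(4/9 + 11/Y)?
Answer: -23005523/9 ≈ -2.5562e+6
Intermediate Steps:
p(j) = -182/9 (p(j) = (-4 - 10)*(4/9 + 11/11) = -14*(4*(1/9) + 11*(1/11)) = -14*(4/9 + 1) = -14*13/9 = -182/9)
(529341 - 3085490) + p(-1580) = (529341 - 3085490) - 182/9 = -2556149 - 182/9 = -23005523/9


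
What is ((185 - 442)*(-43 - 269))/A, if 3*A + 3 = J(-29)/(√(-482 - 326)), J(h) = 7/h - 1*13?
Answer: -6810909144/86989 - 74410752*I*√202/86989 ≈ -78296.0 - 12158.0*I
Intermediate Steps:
J(h) = -13 + 7/h (J(h) = 7/h - 13 = -13 + 7/h)
A = -1 + 32*I*√202/2929 (A = -1 + ((-13 + 7/(-29))/(√(-482 - 326)))/3 = -1 + ((-13 + 7*(-1/29))/(√(-808)))/3 = -1 + ((-13 - 7/29)/((2*I*√202)))/3 = -1 + (-(-96)*I*√202/2929)/3 = -1 + (96*I*√202/2929)/3 = -1 + 32*I*√202/2929 ≈ -1.0 + 0.15528*I)
((185 - 442)*(-43 - 269))/A = ((185 - 442)*(-43 - 269))/(-1 + 32*I*√202/2929) = (-257*(-312))/(-1 + 32*I*√202/2929) = 80184/(-1 + 32*I*√202/2929)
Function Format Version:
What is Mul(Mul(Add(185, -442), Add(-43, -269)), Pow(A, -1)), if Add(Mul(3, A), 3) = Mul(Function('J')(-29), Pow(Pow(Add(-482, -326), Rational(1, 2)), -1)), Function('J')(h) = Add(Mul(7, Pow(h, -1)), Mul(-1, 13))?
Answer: Add(Rational(-6810909144, 86989), Mul(Rational(-74410752, 86989), I, Pow(202, Rational(1, 2)))) ≈ Add(-78296., Mul(-12158., I))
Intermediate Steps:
Function('J')(h) = Add(-13, Mul(7, Pow(h, -1))) (Function('J')(h) = Add(Mul(7, Pow(h, -1)), -13) = Add(-13, Mul(7, Pow(h, -1))))
A = Add(-1, Mul(Rational(32, 2929), I, Pow(202, Rational(1, 2)))) (A = Add(-1, Mul(Rational(1, 3), Mul(Add(-13, Mul(7, Pow(-29, -1))), Pow(Pow(Add(-482, -326), Rational(1, 2)), -1)))) = Add(-1, Mul(Rational(1, 3), Mul(Add(-13, Mul(7, Rational(-1, 29))), Pow(Pow(-808, Rational(1, 2)), -1)))) = Add(-1, Mul(Rational(1, 3), Mul(Add(-13, Rational(-7, 29)), Pow(Mul(2, I, Pow(202, Rational(1, 2))), -1)))) = Add(-1, Mul(Rational(1, 3), Mul(Rational(-384, 29), Mul(Rational(-1, 404), I, Pow(202, Rational(1, 2)))))) = Add(-1, Mul(Rational(1, 3), Mul(Rational(96, 2929), I, Pow(202, Rational(1, 2))))) = Add(-1, Mul(Rational(32, 2929), I, Pow(202, Rational(1, 2)))) ≈ Add(-1.0000, Mul(0.15528, I)))
Mul(Mul(Add(185, -442), Add(-43, -269)), Pow(A, -1)) = Mul(Mul(Add(185, -442), Add(-43, -269)), Pow(Add(-1, Mul(Rational(32, 2929), I, Pow(202, Rational(1, 2)))), -1)) = Mul(Mul(-257, -312), Pow(Add(-1, Mul(Rational(32, 2929), I, Pow(202, Rational(1, 2)))), -1)) = Mul(80184, Pow(Add(-1, Mul(Rational(32, 2929), I, Pow(202, Rational(1, 2)))), -1))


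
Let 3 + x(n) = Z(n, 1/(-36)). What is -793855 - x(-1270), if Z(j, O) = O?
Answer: -28578671/36 ≈ -7.9385e+5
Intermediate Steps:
x(n) = -109/36 (x(n) = -3 + 1/(-36) = -3 - 1/36 = -109/36)
-793855 - x(-1270) = -793855 - 1*(-109/36) = -793855 + 109/36 = -28578671/36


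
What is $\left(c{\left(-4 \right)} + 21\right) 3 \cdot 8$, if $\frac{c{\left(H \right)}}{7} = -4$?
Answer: $-168$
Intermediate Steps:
$c{\left(H \right)} = -28$ ($c{\left(H \right)} = 7 \left(-4\right) = -28$)
$\left(c{\left(-4 \right)} + 21\right) 3 \cdot 8 = \left(-28 + 21\right) 3 \cdot 8 = \left(-7\right) 24 = -168$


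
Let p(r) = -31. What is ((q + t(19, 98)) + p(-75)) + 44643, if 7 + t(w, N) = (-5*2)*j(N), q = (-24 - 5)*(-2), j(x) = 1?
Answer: 44653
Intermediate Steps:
q = 58 (q = -29*(-2) = 58)
t(w, N) = -17 (t(w, N) = -7 - 5*2*1 = -7 - 10*1 = -7 - 10 = -17)
((q + t(19, 98)) + p(-75)) + 44643 = ((58 - 17) - 31) + 44643 = (41 - 31) + 44643 = 10 + 44643 = 44653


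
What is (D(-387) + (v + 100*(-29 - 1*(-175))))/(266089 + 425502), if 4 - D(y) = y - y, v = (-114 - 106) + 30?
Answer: 14414/691591 ≈ 0.020842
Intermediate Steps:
v = -190 (v = -220 + 30 = -190)
D(y) = 4 (D(y) = 4 - (y - y) = 4 - 1*0 = 4 + 0 = 4)
(D(-387) + (v + 100*(-29 - 1*(-175))))/(266089 + 425502) = (4 + (-190 + 100*(-29 - 1*(-175))))/(266089 + 425502) = (4 + (-190 + 100*(-29 + 175)))/691591 = (4 + (-190 + 100*146))*(1/691591) = (4 + (-190 + 14600))*(1/691591) = (4 + 14410)*(1/691591) = 14414*(1/691591) = 14414/691591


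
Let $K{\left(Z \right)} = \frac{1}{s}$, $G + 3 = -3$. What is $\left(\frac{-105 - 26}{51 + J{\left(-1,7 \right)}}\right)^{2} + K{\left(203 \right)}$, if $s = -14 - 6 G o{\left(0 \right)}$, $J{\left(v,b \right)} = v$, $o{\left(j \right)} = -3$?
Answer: $\frac{1045571}{152500} \approx 6.8562$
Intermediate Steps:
$G = -6$ ($G = -3 - 3 = -6$)
$s = -122$ ($s = -14 - 6 \left(-6\right) \left(-3\right) = -14 - \left(-36\right) \left(-3\right) = -14 - 108 = -122$)
$K{\left(Z \right)} = - \frac{1}{122}$ ($K{\left(Z \right)} = \frac{1}{-122} = - \frac{1}{122}$)
$\left(\frac{-105 - 26}{51 + J{\left(-1,7 \right)}}\right)^{2} + K{\left(203 \right)} = \left(\frac{-105 - 26}{51 - 1}\right)^{2} - \frac{1}{122} = \left(- \frac{131}{50}\right)^{2} - \frac{1}{122} = \frac{17161}{2500} - \frac{1}{122} = \frac{1045571}{152500}$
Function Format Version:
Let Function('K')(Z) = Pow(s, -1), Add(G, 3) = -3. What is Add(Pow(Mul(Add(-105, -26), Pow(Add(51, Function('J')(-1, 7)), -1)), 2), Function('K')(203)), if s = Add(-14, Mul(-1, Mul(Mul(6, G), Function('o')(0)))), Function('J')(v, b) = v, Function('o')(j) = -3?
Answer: Rational(1045571, 152500) ≈ 6.8562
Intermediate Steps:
G = -6 (G = Add(-3, -3) = -6)
s = -122 (s = Add(-14, Mul(-1, Mul(Mul(6, -6), -3))) = Add(-14, Mul(-1, Mul(-36, -3))) = Add(-14, Mul(-1, 108)) = Add(-14, -108) = -122)
Function('K')(Z) = Rational(-1, 122) (Function('K')(Z) = Pow(-122, -1) = Rational(-1, 122))
Add(Pow(Mul(Add(-105, -26), Pow(Add(51, Function('J')(-1, 7)), -1)), 2), Function('K')(203)) = Add(Pow(Mul(Add(-105, -26), Pow(Add(51, -1), -1)), 2), Rational(-1, 122)) = Add(Pow(Mul(-131, Pow(50, -1)), 2), Rational(-1, 122)) = Add(Pow(Mul(-131, Rational(1, 50)), 2), Rational(-1, 122)) = Add(Pow(Rational(-131, 50), 2), Rational(-1, 122)) = Add(Rational(17161, 2500), Rational(-1, 122)) = Rational(1045571, 152500)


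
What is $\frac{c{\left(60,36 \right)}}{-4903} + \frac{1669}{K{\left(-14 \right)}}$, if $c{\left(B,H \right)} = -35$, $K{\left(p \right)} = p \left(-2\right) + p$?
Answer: $\frac{8183597}{68642} \approx 119.22$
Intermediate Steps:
$K{\left(p \right)} = - p$ ($K{\left(p \right)} = - 2 p + p = - p$)
$\frac{c{\left(60,36 \right)}}{-4903} + \frac{1669}{K{\left(-14 \right)}} = - \frac{35}{-4903} + \frac{1669}{\left(-1\right) \left(-14\right)} = \left(-35\right) \left(- \frac{1}{4903}\right) + \frac{1669}{14} = \frac{35}{4903} + 1669 \cdot \frac{1}{14} = \frac{35}{4903} + \frac{1669}{14} = \frac{8183597}{68642}$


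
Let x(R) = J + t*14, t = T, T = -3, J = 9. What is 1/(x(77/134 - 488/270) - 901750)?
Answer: -1/901783 ≈ -1.1089e-6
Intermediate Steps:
t = -3
x(R) = -33 (x(R) = 9 - 3*14 = 9 - 42 = -33)
1/(x(77/134 - 488/270) - 901750) = 1/(-33 - 901750) = 1/(-901783) = -1/901783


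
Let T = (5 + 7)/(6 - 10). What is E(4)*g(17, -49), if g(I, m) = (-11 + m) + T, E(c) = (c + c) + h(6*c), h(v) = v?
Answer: -2016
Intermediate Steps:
E(c) = 8*c (E(c) = (c + c) + 6*c = 2*c + 6*c = 8*c)
T = -3 (T = 12/(-4) = 12*(-1/4) = -3)
g(I, m) = -14 + m (g(I, m) = (-11 + m) - 3 = -14 + m)
E(4)*g(17, -49) = (8*4)*(-14 - 49) = 32*(-63) = -2016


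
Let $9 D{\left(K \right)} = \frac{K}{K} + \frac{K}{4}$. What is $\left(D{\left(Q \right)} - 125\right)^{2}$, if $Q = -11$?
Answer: $\frac{20313049}{1296} \approx 15674.0$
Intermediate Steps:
$D{\left(K \right)} = \frac{1}{9} + \frac{K}{36}$ ($D{\left(K \right)} = \frac{\frac{K}{K} + \frac{K}{4}}{9} = \frac{1 + K \frac{1}{4}}{9} = \frac{1 + \frac{K}{4}}{9} = \frac{1}{9} + \frac{K}{36}$)
$\left(D{\left(Q \right)} - 125\right)^{2} = \left(\left(\frac{1}{9} + \frac{1}{36} \left(-11\right)\right) - 125\right)^{2} = \left(\left(\frac{1}{9} - \frac{11}{36}\right) - 125\right)^{2} = \left(- \frac{7}{36} - 125\right)^{2} = \left(- \frac{4507}{36}\right)^{2} = \frac{20313049}{1296}$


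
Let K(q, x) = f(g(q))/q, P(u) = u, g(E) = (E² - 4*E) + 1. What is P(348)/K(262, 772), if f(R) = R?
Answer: 91176/67597 ≈ 1.3488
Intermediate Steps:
g(E) = 1 + E² - 4*E
K(q, x) = (1 + q² - 4*q)/q
P(348)/K(262, 772) = 348/(-4 + 262 + 1/262) = 348/(67597/262) = 348*(262/67597) = 91176/67597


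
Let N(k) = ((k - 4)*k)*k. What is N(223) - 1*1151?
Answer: 10889500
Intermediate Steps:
N(k) = k**2*(-4 + k) (N(k) = ((-4 + k)*k)*k = (k*(-4 + k))*k = k**2*(-4 + k))
N(223) - 1*1151 = 223**2*(-4 + 223) - 1*1151 = 49729*219 - 1151 = 10890651 - 1151 = 10889500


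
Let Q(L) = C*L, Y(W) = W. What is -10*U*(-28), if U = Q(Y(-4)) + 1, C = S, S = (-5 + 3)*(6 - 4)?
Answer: 4760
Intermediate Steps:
S = -4 (S = -2*2 = -4)
C = -4
Q(L) = -4*L
U = 17 (U = -4*(-4) + 1 = 16 + 1 = 17)
-10*U*(-28) = -10*17*(-28) = -170*(-28) = 4760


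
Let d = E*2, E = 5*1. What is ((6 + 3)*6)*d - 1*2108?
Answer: -1568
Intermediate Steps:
E = 5
d = 10 (d = 5*2 = 10)
((6 + 3)*6)*d - 1*2108 = ((6 + 3)*6)*10 - 1*2108 = (9*6)*10 - 2108 = 54*10 - 2108 = 540 - 2108 = -1568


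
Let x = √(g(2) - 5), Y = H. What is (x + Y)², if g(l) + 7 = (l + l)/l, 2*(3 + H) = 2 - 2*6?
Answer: (8 - I*√10)² ≈ 54.0 - 50.596*I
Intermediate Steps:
H = -8 (H = -3 + (2 - 2*6)/2 = -3 + (2 - 12)/2 = -3 + (½)*(-10) = -3 - 5 = -8)
Y = -8
g(l) = -5 (g(l) = -7 + (l + l)/l = -7 + (2*l)/l = -7 + 2 = -5)
x = I*√10 (x = √(-5 - 5) = √(-10) = I*√10 ≈ 3.1623*I)
(x + Y)² = (I*√10 - 8)² = (-8 + I*√10)²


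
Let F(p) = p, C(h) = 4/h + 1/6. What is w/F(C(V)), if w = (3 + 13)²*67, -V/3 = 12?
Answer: 308736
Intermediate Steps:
V = -36 (V = -3*12 = -36)
C(h) = ⅙ + 4/h (C(h) = 4/h + 1*(⅙) = 4/h + ⅙ = ⅙ + 4/h)
w = 17152 (w = 16²*67 = 256*67 = 17152)
w/F(C(V)) = 17152/(((⅙)*(24 - 36)/(-36))) = 17152/(((⅙)*(-1/36)*(-12))) = 17152/(1/18) = 17152*18 = 308736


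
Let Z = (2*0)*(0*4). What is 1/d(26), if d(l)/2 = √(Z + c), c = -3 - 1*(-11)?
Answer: √2/8 ≈ 0.17678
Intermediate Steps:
c = 8 (c = -3 + 11 = 8)
Z = 0 (Z = 0*0 = 0)
d(l) = 4*√2 (d(l) = 2*√(0 + 8) = 2*√8 = 2*(2*√2) = 4*√2)
1/d(26) = 1/(4*√2) = √2/8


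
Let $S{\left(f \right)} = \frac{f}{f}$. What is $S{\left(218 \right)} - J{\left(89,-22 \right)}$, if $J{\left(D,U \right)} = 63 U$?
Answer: $1387$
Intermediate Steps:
$S{\left(f \right)} = 1$
$S{\left(218 \right)} - J{\left(89,-22 \right)} = 1 - 63 \left(-22\right) = 1 - -1386 = 1 + 1386 = 1387$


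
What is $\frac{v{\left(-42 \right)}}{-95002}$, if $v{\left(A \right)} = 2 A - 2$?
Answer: $\frac{43}{47501} \approx 0.00090524$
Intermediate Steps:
$v{\left(A \right)} = -2 + 2 A$
$\frac{v{\left(-42 \right)}}{-95002} = \frac{-2 + 2 \left(-42\right)}{-95002} = \left(-2 - 84\right) \left(- \frac{1}{95002}\right) = \left(-86\right) \left(- \frac{1}{95002}\right) = \frac{43}{47501}$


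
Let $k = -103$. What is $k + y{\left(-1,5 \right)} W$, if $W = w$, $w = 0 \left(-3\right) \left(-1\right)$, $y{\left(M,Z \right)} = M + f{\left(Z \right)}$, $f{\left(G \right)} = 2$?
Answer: $-103$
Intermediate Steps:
$y{\left(M,Z \right)} = 2 + M$ ($y{\left(M,Z \right)} = M + 2 = 2 + M$)
$w = 0$ ($w = 0 \left(-1\right) = 0$)
$W = 0$
$k + y{\left(-1,5 \right)} W = -103 + \left(2 - 1\right) 0 = -103 + 1 \cdot 0 = -103 + 0 = -103$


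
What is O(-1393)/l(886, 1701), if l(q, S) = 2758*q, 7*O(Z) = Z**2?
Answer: 39601/349084 ≈ 0.11344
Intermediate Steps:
O(Z) = Z**2/7
O(-1393)/l(886, 1701) = ((1/7)*(-1393)**2)/((2758*886)) = ((1/7)*1940449)/2443588 = 277207*(1/2443588) = 39601/349084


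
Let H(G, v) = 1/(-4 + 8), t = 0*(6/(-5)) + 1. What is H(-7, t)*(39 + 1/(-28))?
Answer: 1091/112 ≈ 9.7411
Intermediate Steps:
t = 1 (t = 0*(6*(-1/5)) + 1 = 0*(-6/5) + 1 = 0 + 1 = 1)
H(G, v) = 1/4
H(-7, t)*(39 + 1/(-28)) = (39 + 1/(-28))/4 = (39 - 1/28)/4 = (1/4)*(1091/28) = 1091/112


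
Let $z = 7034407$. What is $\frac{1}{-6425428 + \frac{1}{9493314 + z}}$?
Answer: $- \frac{16527721}{106197681289587} \approx -1.5563 \cdot 10^{-7}$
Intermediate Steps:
$\frac{1}{-6425428 + \frac{1}{9493314 + z}} = \frac{1}{-6425428 + \frac{1}{9493314 + 7034407}} = \frac{1}{-6425428 + \frac{1}{16527721}} = \frac{1}{- \frac{106197681289587}{16527721}} = - \frac{16527721}{106197681289587}$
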